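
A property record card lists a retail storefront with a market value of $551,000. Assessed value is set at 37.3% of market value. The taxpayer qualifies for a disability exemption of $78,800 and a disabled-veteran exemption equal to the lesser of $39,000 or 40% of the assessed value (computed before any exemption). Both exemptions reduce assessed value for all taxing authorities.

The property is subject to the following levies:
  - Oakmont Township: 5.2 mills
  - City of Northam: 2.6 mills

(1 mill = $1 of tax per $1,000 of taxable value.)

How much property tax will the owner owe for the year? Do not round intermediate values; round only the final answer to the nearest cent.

Assessed value = $551,000 × 0.373 = $205,523
Disabled-veteran exemption = min($39,000, 40% × $205,523) = min($39,000, $82,209.2) = $39,000 (dollar cap binds)
Taxable value = $205,523 − $78,800 − $39,000 = $87,723
Oakmont Township: $87,723 × 0.0052 = $456.1596
City of Northam: $87,723 × 0.0026 = $228.0798
Total = $684.2394

$684.24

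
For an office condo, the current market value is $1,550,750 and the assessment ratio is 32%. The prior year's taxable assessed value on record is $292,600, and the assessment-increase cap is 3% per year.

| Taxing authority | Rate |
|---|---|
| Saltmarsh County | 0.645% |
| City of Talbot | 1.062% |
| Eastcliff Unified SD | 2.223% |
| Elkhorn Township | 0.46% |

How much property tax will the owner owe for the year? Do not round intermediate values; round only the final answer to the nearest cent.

Uncapped assessed value = $1,550,750 × 0.32 = $496,240
Cap limit = $292,600 × 1.03 = $301,378
Taxable assessed value = min($496,240, $301,378) = $301,378 (cap binds)
Saltmarsh County: $301,378 × 0.00645 = $1,943.8881
City of Talbot: $301,378 × 0.01062 = $3,200.63436
Eastcliff Unified SD: $301,378 × 0.02223 = $6,699.63294
Elkhorn Township: $301,378 × 0.0046 = $1,386.3388
Total = $13,230.4942

$13,230.49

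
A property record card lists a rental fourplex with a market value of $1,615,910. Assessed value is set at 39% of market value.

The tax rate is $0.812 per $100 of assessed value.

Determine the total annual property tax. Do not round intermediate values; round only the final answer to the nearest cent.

Assessed value = $1,615,910 × 0.39 = $630,204.9
Tax = $630,204.9 × 0.00812 = $5,117.263788

$5,117.26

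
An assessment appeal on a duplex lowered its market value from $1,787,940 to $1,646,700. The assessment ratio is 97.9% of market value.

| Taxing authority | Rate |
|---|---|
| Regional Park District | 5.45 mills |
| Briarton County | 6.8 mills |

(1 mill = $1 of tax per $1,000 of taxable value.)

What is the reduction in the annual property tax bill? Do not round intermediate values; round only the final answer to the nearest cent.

Old assessed value = $1,787,940 × 0.979 = $1,750,393.26
New assessed value = $1,646,700 × 0.979 = $1,612,119.3
Combined rate = 0.00545 + 0.0068 = 0.01225
Old tax = $1,750,393.26 × 0.01225 = $21,442.317435
New tax = $1,612,119.3 × 0.01225 = $19,748.461425
Reduction = $21,442.317435 − $19,748.461425 = $1,693.85601

$1,693.86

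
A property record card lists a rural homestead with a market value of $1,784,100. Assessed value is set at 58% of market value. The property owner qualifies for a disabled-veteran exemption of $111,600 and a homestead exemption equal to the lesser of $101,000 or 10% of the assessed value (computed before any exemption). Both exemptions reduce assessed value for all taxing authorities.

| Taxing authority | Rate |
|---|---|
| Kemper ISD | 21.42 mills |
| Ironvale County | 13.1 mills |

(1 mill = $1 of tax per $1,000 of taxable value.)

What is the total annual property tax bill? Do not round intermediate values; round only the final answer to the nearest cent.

$28,381.58

Assessed value = $1,784,100 × 0.58 = $1,034,778
Homestead exemption = min($101,000, 10% × $1,034,778) = min($101,000, $103,477.8) = $101,000 (dollar cap binds)
Taxable value = $1,034,778 − $111,600 − $101,000 = $822,178
Kemper ISD: $822,178 × 0.02142 = $17,611.05276
Ironvale County: $822,178 × 0.0131 = $10,770.5318
Total = $28,381.58456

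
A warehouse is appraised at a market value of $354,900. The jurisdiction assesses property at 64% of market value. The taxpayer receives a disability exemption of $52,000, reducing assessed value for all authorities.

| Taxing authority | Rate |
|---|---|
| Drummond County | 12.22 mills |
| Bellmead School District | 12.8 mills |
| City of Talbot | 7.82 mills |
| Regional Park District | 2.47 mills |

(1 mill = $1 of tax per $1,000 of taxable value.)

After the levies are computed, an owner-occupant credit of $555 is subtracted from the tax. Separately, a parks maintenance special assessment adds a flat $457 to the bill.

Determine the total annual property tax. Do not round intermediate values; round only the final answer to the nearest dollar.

$6,086

Assessed value = $354,900 × 0.64 = $227,136
Taxable value = $227,136 − $52,000 = $175,136
Drummond County: $175,136 × 0.01222 = $2,140.16192
Bellmead School District: $175,136 × 0.0128 = $2,241.7408
City of Talbot: $175,136 × 0.00782 = $1,369.56352
Regional Park District: $175,136 × 0.00247 = $432.58592
Levies subtotal = $6,184.05216
After credit = $6,184.05216 − $555 = $5,629.05216
Total = $5,629.05216 + $457 = $6,086.05216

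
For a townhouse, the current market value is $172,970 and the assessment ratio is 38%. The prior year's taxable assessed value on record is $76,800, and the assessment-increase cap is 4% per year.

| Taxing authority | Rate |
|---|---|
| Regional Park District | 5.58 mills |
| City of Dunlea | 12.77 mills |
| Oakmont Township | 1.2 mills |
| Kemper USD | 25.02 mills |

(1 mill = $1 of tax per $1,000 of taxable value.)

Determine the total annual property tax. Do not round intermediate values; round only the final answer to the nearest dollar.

$2,930

Uncapped assessed value = $172,970 × 0.38 = $65,728.6
Cap limit = $76,800 × 1.04 = $79,872
Taxable assessed value = min($65,728.6, $79,872) = $65,728.6 (cap does not bind)
Regional Park District: $65,728.6 × 0.00558 = $366.765588
City of Dunlea: $65,728.6 × 0.01277 = $839.354222
Oakmont Township: $65,728.6 × 0.0012 = $78.87432
Kemper USD: $65,728.6 × 0.02502 = $1,644.529572
Total = $2,929.523702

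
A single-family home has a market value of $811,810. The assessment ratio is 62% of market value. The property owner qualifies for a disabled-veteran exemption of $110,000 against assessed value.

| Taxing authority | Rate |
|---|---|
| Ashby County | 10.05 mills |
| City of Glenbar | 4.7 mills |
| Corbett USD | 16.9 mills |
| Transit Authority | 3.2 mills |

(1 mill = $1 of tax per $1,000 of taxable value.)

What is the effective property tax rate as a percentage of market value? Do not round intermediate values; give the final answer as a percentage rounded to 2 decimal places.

1.69%

Assessed value = $811,810 × 0.62 = $503,322.2
Taxable value = $503,322.2 − $110,000 = $393,322.2
Ashby County: $393,322.2 × 0.01005 = $3,952.88811
City of Glenbar: $393,322.2 × 0.0047 = $1,848.61434
Corbett USD: $393,322.2 × 0.0169 = $6,647.14518
Transit Authority: $393,322.2 × 0.0032 = $1,258.63104
Total tax = $13,707.27867
Effective rate = $13,707.27867 ÷ $811,810 = 1.69% of market value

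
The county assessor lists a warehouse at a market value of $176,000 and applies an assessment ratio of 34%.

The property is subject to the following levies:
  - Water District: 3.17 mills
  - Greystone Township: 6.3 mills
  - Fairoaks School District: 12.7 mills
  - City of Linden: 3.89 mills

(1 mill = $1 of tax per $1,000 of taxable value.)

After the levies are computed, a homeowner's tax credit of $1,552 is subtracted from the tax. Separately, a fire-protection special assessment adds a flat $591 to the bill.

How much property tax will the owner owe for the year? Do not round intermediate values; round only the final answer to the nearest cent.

$598.43

Assessed value = $176,000 × 0.34 = $59,840
Water District: $59,840 × 0.00317 = $189.6928
Greystone Township: $59,840 × 0.0063 = $376.992
Fairoaks School District: $59,840 × 0.0127 = $759.968
City of Linden: $59,840 × 0.00389 = $232.7776
Levies subtotal = $1,559.4304
After credit = $1,559.4304 − $1,552 = $7.4304
Total = $7.4304 + $591 = $598.4304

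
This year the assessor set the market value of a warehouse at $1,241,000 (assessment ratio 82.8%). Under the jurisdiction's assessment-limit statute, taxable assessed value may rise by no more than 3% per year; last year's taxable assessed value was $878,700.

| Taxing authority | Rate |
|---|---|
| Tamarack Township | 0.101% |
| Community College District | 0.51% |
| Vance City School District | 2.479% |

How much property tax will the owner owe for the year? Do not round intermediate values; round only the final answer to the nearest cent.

Uncapped assessed value = $1,241,000 × 0.828 = $1,027,548
Cap limit = $878,700 × 1.03 = $905,061
Taxable assessed value = min($1,027,548, $905,061) = $905,061 (cap binds)
Tamarack Township: $905,061 × 0.00101 = $914.11161
Community College District: $905,061 × 0.0051 = $4,615.8111
Vance City School District: $905,061 × 0.02479 = $22,436.46219
Total = $27,966.3849

$27,966.38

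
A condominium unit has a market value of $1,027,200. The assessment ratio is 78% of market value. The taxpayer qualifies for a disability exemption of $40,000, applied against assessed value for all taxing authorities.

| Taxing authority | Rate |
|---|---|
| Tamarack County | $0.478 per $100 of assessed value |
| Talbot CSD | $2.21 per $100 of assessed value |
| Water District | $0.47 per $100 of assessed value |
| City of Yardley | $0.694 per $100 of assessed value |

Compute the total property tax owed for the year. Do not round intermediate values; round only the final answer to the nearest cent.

$29,322.04

Assessed value = $1,027,200 × 0.78 = $801,216
Taxable value = $801,216 − $40,000 = $761,216
Tamarack County: $761,216 × 0.00478 = $3,638.61248
Talbot CSD: $761,216 × 0.0221 = $16,822.8736
Water District: $761,216 × 0.0047 = $3,577.7152
City of Yardley: $761,216 × 0.00694 = $5,282.83904
Total = $3,638.61248 + $16,822.8736 + $3,577.7152 + $5,282.83904 = $29,322.04032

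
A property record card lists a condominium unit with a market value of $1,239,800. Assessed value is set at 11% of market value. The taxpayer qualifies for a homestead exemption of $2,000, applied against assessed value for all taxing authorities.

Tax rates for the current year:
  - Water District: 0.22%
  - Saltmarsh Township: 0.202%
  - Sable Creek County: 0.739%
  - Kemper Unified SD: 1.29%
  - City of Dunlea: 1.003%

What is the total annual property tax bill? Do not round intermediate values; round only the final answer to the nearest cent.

$4,641.42

Assessed value = $1,239,800 × 0.11 = $136,378
Taxable value = $136,378 − $2,000 = $134,378
Water District: $134,378 × 0.0022 = $295.6316
Saltmarsh Township: $134,378 × 0.00202 = $271.44356
Sable Creek County: $134,378 × 0.00739 = $993.05342
Kemper Unified SD: $134,378 × 0.0129 = $1,733.4762
City of Dunlea: $134,378 × 0.01003 = $1,347.81134
Total = $295.6316 + $271.44356 + $993.05342 + $1,733.4762 + $1,347.81134 = $4,641.41612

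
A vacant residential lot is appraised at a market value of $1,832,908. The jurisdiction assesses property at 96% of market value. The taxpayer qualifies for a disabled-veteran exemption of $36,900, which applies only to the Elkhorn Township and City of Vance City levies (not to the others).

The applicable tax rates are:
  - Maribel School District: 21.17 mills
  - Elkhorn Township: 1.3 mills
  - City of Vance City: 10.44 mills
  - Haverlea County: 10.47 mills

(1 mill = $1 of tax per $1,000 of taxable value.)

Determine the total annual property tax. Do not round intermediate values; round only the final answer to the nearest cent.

Assessed value = $1,832,908 × 0.96 = $1,759,591.68
Maribel School District: $1,759,591.68 × 0.02117 = $37,250.5558656
Elkhorn Township: ($1,759,591.68 − $36,900) × 0.0013 = $1,722,691.68 × 0.0013 = $2,239.499184
City of Vance City: ($1,759,591.68 − $36,900) × 0.01044 = $1,722,691.68 × 0.01044 = $17,984.9011392
Haverlea County: $1,759,591.68 × 0.01047 = $18,422.9248896
Total = $75,897.8810784

$75,897.88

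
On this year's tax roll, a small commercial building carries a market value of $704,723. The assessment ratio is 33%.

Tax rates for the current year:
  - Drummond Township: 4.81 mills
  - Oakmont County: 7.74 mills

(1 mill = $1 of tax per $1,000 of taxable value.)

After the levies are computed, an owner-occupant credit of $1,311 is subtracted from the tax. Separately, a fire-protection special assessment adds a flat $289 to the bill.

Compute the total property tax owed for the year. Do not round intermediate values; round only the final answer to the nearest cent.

Assessed value = $704,723 × 0.33 = $232,558.59
Drummond Township: $232,558.59 × 0.00481 = $1,118.6068179
Oakmont County: $232,558.59 × 0.00774 = $1,800.0034866
Levies subtotal = $2,918.6103045
After credit = $2,918.6103045 − $1,311 = $1,607.6103045
Total = $1,607.6103045 + $289 = $1,896.6103045

$1,896.61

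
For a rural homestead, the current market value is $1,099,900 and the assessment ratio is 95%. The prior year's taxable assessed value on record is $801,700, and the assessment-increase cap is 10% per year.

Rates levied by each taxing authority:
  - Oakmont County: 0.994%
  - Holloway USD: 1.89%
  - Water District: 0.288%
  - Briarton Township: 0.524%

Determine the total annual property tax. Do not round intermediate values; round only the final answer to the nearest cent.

Uncapped assessed value = $1,099,900 × 0.95 = $1,044,905
Cap limit = $801,700 × 1.1 = $881,870
Taxable assessed value = min($1,044,905, $881,870) = $881,870 (cap binds)
Oakmont County: $881,870 × 0.00994 = $8,765.7878
Holloway USD: $881,870 × 0.0189 = $16,667.343
Water District: $881,870 × 0.00288 = $2,539.7856
Briarton Township: $881,870 × 0.00524 = $4,620.9988
Total = $32,593.9152

$32,593.92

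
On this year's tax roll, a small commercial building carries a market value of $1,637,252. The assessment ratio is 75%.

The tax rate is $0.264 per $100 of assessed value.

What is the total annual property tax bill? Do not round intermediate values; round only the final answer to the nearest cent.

Assessed value = $1,637,252 × 0.75 = $1,227,939
Tax = $1,227,939 × 0.00264 = $3,241.75896

$3,241.76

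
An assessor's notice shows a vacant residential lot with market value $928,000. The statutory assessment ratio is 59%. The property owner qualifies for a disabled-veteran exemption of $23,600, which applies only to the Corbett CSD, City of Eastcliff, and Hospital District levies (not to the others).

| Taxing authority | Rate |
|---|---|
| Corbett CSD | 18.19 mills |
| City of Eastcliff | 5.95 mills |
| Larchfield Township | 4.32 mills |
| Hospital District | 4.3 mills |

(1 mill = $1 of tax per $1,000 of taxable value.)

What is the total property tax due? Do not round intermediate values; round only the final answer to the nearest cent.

Assessed value = $928,000 × 0.59 = $547,520
Corbett CSD: ($547,520 − $23,600) × 0.01819 = $523,920 × 0.01819 = $9,530.1048
City of Eastcliff: ($547,520 − $23,600) × 0.00595 = $523,920 × 0.00595 = $3,117.324
Larchfield Township: $547,520 × 0.00432 = $2,365.2864
Hospital District: ($547,520 − $23,600) × 0.0043 = $523,920 × 0.0043 = $2,252.856
Total = $17,265.5712

$17,265.57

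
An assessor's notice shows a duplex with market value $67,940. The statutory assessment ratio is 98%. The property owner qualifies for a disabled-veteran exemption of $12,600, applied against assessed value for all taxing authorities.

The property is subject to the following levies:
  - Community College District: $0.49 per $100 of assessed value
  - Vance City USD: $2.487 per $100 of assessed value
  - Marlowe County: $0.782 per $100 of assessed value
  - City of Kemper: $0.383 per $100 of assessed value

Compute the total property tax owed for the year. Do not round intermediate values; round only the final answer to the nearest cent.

$2,235.90

Assessed value = $67,940 × 0.98 = $66,581.2
Taxable value = $66,581.2 − $12,600 = $53,981.2
Community College District: $53,981.2 × 0.0049 = $264.50788
Vance City USD: $53,981.2 × 0.02487 = $1,342.512444
Marlowe County: $53,981.2 × 0.00782 = $422.132984
City of Kemper: $53,981.2 × 0.00383 = $206.747996
Total = $264.50788 + $1,342.512444 + $422.132984 + $206.747996 = $2,235.901304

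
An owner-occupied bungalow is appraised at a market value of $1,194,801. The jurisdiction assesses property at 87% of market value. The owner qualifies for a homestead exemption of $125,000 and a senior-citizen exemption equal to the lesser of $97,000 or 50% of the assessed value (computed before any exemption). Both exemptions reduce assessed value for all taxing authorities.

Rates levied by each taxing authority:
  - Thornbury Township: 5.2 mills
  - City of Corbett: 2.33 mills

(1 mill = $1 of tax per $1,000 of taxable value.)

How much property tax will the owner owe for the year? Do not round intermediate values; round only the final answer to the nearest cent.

Assessed value = $1,194,801 × 0.87 = $1,039,476.87
Senior-citizen exemption = min($97,000, 50% × $1,039,476.87) = min($97,000, $519,738.435) = $97,000 (dollar cap binds)
Taxable value = $1,039,476.87 − $125,000 − $97,000 = $817,476.87
Thornbury Township: $817,476.87 × 0.0052 = $4,250.879724
City of Corbett: $817,476.87 × 0.00233 = $1,904.7211071
Total = $6,155.6008311

$6,155.60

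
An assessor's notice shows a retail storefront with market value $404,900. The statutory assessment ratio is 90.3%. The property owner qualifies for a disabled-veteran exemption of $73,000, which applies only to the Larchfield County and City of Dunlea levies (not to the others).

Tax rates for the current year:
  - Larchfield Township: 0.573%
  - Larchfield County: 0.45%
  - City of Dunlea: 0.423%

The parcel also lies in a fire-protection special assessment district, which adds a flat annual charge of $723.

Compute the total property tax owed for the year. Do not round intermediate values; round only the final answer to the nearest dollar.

Assessed value = $404,900 × 0.903 = $365,624.7
Larchfield Township: $365,624.7 × 0.00573 = $2,095.029531
Larchfield County: ($365,624.7 − $73,000) × 0.0045 = $292,624.7 × 0.0045 = $1,316.81115
City of Dunlea: ($365,624.7 − $73,000) × 0.00423 = $292,624.7 × 0.00423 = $1,237.802481
Levies subtotal = $4,649.643162
Total = $4,649.643162 + $723 = $5,372.643162

$5,373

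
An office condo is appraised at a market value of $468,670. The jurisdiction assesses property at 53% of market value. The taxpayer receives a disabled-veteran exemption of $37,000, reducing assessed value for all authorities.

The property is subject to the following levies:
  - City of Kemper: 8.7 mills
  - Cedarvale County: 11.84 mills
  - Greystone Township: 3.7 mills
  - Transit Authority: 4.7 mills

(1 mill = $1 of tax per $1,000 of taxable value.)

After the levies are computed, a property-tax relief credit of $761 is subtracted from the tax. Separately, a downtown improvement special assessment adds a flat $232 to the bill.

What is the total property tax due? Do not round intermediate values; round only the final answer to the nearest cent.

Assessed value = $468,670 × 0.53 = $248,395.1
Taxable value = $248,395.1 − $37,000 = $211,395.1
City of Kemper: $211,395.1 × 0.0087 = $1,839.13737
Cedarvale County: $211,395.1 × 0.01184 = $2,502.917984
Greystone Township: $211,395.1 × 0.0037 = $782.16187
Transit Authority: $211,395.1 × 0.0047 = $993.55697
Levies subtotal = $6,117.774194
After credit = $6,117.774194 − $761 = $5,356.774194
Total = $5,356.774194 + $232 = $5,588.774194

$5,588.77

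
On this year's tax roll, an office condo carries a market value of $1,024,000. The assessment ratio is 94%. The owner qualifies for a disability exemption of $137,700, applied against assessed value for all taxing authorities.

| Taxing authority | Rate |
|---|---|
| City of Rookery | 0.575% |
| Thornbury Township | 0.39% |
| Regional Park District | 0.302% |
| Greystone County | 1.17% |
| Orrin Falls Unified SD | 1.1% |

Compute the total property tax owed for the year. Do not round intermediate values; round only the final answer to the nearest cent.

Assessed value = $1,024,000 × 0.94 = $962,560
Taxable value = $962,560 − $137,700 = $824,860
City of Rookery: $824,860 × 0.00575 = $4,742.945
Thornbury Township: $824,860 × 0.0039 = $3,216.954
Regional Park District: $824,860 × 0.00302 = $2,491.0772
Greystone County: $824,860 × 0.0117 = $9,650.862
Orrin Falls Unified SD: $824,860 × 0.011 = $9,073.46
Total = $4,742.945 + $3,216.954 + $2,491.0772 + $9,650.862 + $9,073.46 = $29,175.2982

$29,175.30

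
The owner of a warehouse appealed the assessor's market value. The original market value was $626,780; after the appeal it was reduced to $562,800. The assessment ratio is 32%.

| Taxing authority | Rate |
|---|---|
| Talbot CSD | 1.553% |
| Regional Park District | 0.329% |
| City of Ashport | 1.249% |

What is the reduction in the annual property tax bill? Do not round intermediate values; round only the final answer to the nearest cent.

Old assessed value = $626,780 × 0.32 = $200,569.6
New assessed value = $562,800 × 0.32 = $180,096
Combined rate = 0.01553 + 0.00329 + 0.01249 = 0.03131
Old tax = $200,569.6 × 0.03131 = $6,279.834176
New tax = $180,096 × 0.03131 = $5,638.80576
Reduction = $6,279.834176 − $5,638.80576 = $641.028416

$641.03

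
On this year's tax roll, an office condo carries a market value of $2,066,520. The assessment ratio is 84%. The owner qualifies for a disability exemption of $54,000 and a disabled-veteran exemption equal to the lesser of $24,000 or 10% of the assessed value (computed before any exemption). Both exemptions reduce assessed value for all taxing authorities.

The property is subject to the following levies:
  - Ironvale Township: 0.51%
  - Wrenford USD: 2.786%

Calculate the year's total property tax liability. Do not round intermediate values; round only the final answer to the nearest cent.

Assessed value = $2,066,520 × 0.84 = $1,735,876.8
Disabled-veteran exemption = min($24,000, 10% × $1,735,876.8) = min($24,000, $173,587.68) = $24,000 (dollar cap binds)
Taxable value = $1,735,876.8 − $54,000 − $24,000 = $1,657,876.8
Ironvale Township: $1,657,876.8 × 0.0051 = $8,455.17168
Wrenford USD: $1,657,876.8 × 0.02786 = $46,188.447648
Total = $54,643.619328

$54,643.62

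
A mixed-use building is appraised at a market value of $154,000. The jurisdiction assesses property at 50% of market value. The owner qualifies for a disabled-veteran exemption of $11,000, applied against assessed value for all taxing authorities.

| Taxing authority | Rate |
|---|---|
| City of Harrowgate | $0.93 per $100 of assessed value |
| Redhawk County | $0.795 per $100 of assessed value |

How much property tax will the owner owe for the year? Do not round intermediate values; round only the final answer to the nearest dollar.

$1,139

Assessed value = $154,000 × 0.5 = $77,000
Taxable value = $77,000 − $11,000 = $66,000
City of Harrowgate: $66,000 × 0.0093 = $613.8
Redhawk County: $66,000 × 0.00795 = $524.7
Total = $613.8 + $524.7 = $1,138.5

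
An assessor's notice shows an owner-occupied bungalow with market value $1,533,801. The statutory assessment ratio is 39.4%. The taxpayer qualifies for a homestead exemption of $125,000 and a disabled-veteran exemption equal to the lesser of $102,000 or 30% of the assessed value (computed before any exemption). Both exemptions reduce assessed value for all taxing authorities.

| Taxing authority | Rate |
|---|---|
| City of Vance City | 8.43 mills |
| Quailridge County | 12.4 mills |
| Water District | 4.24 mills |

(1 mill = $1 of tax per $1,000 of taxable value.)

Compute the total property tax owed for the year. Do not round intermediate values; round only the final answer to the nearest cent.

Assessed value = $1,533,801 × 0.394 = $604,317.594
Disabled-veteran exemption = min($102,000, 30% × $604,317.594) = min($102,000, $181,295.2782) = $102,000 (dollar cap binds)
Taxable value = $604,317.594 − $125,000 − $102,000 = $377,317.594
City of Vance City: $377,317.594 × 0.00843 = $3,180.78731742
Quailridge County: $377,317.594 × 0.0124 = $4,678.7381656
Water District: $377,317.594 × 0.00424 = $1,599.82659856
Total = $9,459.35208158

$9,459.35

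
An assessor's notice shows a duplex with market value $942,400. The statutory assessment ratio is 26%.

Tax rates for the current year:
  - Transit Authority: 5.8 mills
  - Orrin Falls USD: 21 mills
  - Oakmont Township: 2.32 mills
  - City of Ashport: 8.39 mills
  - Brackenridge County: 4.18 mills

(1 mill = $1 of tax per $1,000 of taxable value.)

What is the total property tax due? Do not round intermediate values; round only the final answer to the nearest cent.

$10,215.05

Assessed value = $942,400 × 0.26 = $245,024
Transit Authority: $245,024 × 0.0058 = $1,421.1392
Orrin Falls USD: $245,024 × 0.021 = $5,145.504
Oakmont Township: $245,024 × 0.00232 = $568.45568
City of Ashport: $245,024 × 0.00839 = $2,055.75136
Brackenridge County: $245,024 × 0.00418 = $1,024.20032
Total = $1,421.1392 + $5,145.504 + $568.45568 + $2,055.75136 + $1,024.20032 = $10,215.05056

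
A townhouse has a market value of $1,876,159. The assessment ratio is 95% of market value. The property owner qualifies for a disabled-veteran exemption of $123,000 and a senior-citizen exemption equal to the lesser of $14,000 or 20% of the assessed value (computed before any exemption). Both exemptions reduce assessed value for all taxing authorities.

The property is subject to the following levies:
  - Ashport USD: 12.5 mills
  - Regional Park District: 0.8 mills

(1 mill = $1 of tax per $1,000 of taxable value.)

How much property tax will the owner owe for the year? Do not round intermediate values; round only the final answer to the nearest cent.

Assessed value = $1,876,159 × 0.95 = $1,782,351.05
Senior-citizen exemption = min($14,000, 20% × $1,782,351.05) = min($14,000, $356,470.21) = $14,000 (dollar cap binds)
Taxable value = $1,782,351.05 − $123,000 − $14,000 = $1,645,351.05
Ashport USD: $1,645,351.05 × 0.0125 = $20,566.888125
Regional Park District: $1,645,351.05 × 0.0008 = $1,316.28084
Total = $21,883.168965

$21,883.17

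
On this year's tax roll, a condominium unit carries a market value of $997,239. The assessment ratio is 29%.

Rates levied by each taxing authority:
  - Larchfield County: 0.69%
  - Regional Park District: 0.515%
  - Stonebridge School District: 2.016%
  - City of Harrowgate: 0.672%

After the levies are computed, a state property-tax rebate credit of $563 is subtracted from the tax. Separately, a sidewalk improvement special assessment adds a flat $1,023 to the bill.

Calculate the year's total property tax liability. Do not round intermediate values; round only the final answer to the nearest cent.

$11,718.53

Assessed value = $997,239 × 0.29 = $289,199.31
Larchfield County: $289,199.31 × 0.0069 = $1,995.475239
Regional Park District: $289,199.31 × 0.00515 = $1,489.3764465
Stonebridge School District: $289,199.31 × 0.02016 = $5,830.2580896
City of Harrowgate: $289,199.31 × 0.00672 = $1,943.4193632
Levies subtotal = $11,258.5291383
After credit = $11,258.5291383 − $563 = $10,695.5291383
Total = $10,695.5291383 + $1,023 = $11,718.5291383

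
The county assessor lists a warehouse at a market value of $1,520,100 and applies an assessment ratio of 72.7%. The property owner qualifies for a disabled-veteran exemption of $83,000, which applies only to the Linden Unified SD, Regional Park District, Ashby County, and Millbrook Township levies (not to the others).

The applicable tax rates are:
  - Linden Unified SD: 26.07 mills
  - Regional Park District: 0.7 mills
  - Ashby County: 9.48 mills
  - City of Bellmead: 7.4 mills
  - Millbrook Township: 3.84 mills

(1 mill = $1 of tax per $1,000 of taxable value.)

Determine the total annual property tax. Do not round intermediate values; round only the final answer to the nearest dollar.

Assessed value = $1,520,100 × 0.727 = $1,105,112.7
Linden Unified SD: ($1,105,112.7 − $83,000) × 0.02607 = $1,022,112.7 × 0.02607 = $26,646.478089
Regional Park District: ($1,105,112.7 − $83,000) × 0.0007 = $1,022,112.7 × 0.0007 = $715.47889
Ashby County: ($1,105,112.7 − $83,000) × 0.00948 = $1,022,112.7 × 0.00948 = $9,689.628396
City of Bellmead: $1,105,112.7 × 0.0074 = $8,177.83398
Millbrook Township: ($1,105,112.7 − $83,000) × 0.00384 = $1,022,112.7 × 0.00384 = $3,924.912768
Total = $49,154.332123

$49,154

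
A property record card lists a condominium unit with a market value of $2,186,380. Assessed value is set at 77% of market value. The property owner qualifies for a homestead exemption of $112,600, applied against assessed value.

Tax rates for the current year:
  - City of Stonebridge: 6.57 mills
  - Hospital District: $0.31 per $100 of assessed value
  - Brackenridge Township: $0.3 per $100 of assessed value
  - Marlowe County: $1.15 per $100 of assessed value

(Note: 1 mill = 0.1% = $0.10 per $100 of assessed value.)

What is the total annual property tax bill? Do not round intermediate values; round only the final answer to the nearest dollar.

Assessed value = $2,186,380 × 0.77 = $1,683,512.6
Taxable value = $1,683,512.6 − $112,600 = $1,570,912.6
City of Stonebridge: $1,570,912.6 × 0.00657 = $10,320.895782
Hospital District: $1,570,912.6 × 0.0031 = $4,869.82906
Brackenridge Township: $1,570,912.6 × 0.003 = $4,712.7378
Marlowe County: $1,570,912.6 × 0.0115 = $18,065.4949
Total = $37,968.957542

$37,969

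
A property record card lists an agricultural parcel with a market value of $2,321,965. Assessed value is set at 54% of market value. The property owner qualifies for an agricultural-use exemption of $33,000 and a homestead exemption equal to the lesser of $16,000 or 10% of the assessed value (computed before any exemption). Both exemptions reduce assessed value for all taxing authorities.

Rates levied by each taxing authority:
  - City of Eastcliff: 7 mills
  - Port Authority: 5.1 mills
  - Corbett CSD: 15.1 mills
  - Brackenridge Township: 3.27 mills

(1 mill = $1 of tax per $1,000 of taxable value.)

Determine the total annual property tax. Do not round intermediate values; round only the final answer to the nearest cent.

Assessed value = $2,321,965 × 0.54 = $1,253,861.1
Homestead exemption = min($16,000, 10% × $1,253,861.1) = min($16,000, $125,386.11) = $16,000 (dollar cap binds)
Taxable value = $1,253,861.1 − $33,000 − $16,000 = $1,204,861.1
City of Eastcliff: $1,204,861.1 × 0.007 = $8,434.0277
Port Authority: $1,204,861.1 × 0.0051 = $6,144.79161
Corbett CSD: $1,204,861.1 × 0.0151 = $18,193.40261
Brackenridge Township: $1,204,861.1 × 0.00327 = $3,939.895797
Total = $36,712.117717

$36,712.12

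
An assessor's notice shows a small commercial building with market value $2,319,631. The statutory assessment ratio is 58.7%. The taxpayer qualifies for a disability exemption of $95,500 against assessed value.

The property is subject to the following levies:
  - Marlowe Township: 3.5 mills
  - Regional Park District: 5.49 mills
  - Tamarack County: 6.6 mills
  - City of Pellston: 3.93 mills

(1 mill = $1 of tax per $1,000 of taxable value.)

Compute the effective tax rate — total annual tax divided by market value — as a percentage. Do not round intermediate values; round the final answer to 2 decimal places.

1.07%

Assessed value = $2,319,631 × 0.587 = $1,361,623.397
Taxable value = $1,361,623.397 − $95,500 = $1,266,123.397
Marlowe Township: $1,266,123.397 × 0.0035 = $4,431.4318895
Regional Park District: $1,266,123.397 × 0.00549 = $6,951.01744953
Tamarack County: $1,266,123.397 × 0.0066 = $8,356.4144202
City of Pellston: $1,266,123.397 × 0.00393 = $4,975.86495021
Total tax = $24,714.72870944
Effective rate = $24,714.72870944 ÷ $2,319,631 = 1.07% of market value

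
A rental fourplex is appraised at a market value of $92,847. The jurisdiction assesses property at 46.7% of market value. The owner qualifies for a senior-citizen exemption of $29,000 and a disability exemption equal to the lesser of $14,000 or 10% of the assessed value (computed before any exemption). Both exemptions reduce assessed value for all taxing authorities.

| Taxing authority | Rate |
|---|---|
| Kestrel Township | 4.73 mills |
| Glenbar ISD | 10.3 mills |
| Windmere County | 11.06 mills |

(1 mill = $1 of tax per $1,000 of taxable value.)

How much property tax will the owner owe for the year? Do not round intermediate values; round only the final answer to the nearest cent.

Assessed value = $92,847 × 0.467 = $43,359.549
Disability exemption = min($14,000, 10% × $43,359.549) = min($14,000, $4,335.9549) = $4,335.9549 (percentage binds)
Taxable value = $43,359.549 − $29,000 − $4,335.9549 = $10,023.5941
Kestrel Township: $10,023.5941 × 0.00473 = $47.411600093
Glenbar ISD: $10,023.5941 × 0.0103 = $103.24301923
Windmere County: $10,023.5941 × 0.01106 = $110.860950746
Total = $261.515570069

$261.52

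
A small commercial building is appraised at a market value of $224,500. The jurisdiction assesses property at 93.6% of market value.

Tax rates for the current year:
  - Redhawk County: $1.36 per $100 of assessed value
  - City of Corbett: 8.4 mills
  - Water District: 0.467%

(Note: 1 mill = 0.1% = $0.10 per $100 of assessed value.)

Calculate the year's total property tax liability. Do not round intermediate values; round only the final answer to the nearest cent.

Assessed value = $224,500 × 0.936 = $210,132
Redhawk County: $210,132 × 0.0136 = $2,857.7952
City of Corbett: $210,132 × 0.0084 = $1,765.1088
Water District: $210,132 × 0.00467 = $981.31644
Total = $5,604.22044

$5,604.22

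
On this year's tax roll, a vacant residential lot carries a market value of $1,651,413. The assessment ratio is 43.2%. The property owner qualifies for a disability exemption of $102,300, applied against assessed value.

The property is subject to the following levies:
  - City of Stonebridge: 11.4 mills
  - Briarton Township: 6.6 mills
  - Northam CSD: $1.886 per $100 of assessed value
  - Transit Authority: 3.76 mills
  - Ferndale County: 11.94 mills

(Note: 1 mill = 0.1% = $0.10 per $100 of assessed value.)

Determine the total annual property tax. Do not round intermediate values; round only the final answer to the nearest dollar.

$32,120

Assessed value = $1,651,413 × 0.432 = $713,410.416
Taxable value = $713,410.416 − $102,300 = $611,110.416
City of Stonebridge: $611,110.416 × 0.0114 = $6,966.6587424
Briarton Township: $611,110.416 × 0.0066 = $4,033.3287456
Northam CSD: $611,110.416 × 0.01886 = $11,525.54244576
Transit Authority: $611,110.416 × 0.00376 = $2,297.77516416
Ferndale County: $611,110.416 × 0.01194 = $7,296.65836704
Total = $32,119.96346496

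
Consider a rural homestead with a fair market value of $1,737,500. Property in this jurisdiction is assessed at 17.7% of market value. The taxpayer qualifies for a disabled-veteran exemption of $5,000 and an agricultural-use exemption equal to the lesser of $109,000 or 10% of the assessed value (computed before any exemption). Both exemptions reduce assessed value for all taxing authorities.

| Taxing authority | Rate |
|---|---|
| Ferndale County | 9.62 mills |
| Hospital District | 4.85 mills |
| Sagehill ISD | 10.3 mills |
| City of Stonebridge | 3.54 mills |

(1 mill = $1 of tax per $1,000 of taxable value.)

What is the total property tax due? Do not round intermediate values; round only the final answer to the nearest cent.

$7,694.20

Assessed value = $1,737,500 × 0.177 = $307,537.5
Agricultural-use exemption = min($109,000, 10% × $307,537.5) = min($109,000, $30,753.75) = $30,753.75 (percentage binds)
Taxable value = $307,537.5 − $5,000 − $30,753.75 = $271,783.75
Ferndale County: $271,783.75 × 0.00962 = $2,614.559675
Hospital District: $271,783.75 × 0.00485 = $1,318.1511875
Sagehill ISD: $271,783.75 × 0.0103 = $2,799.372625
City of Stonebridge: $271,783.75 × 0.00354 = $962.114475
Total = $7,694.1979625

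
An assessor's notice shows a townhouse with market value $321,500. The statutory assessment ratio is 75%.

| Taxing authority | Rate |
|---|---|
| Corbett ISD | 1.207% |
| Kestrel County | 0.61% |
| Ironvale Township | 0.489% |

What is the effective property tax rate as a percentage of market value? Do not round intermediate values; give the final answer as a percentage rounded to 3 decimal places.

Assessed value = $321,500 × 0.75 = $241,125
Corbett ISD: $241,125 × 0.01207 = $2,910.37875
Kestrel County: $241,125 × 0.0061 = $1,470.8625
Ironvale Township: $241,125 × 0.00489 = $1,179.10125
Total tax = $5,560.3425
Effective rate = $5,560.3425 ÷ $321,500 = 1.730% of market value

1.730%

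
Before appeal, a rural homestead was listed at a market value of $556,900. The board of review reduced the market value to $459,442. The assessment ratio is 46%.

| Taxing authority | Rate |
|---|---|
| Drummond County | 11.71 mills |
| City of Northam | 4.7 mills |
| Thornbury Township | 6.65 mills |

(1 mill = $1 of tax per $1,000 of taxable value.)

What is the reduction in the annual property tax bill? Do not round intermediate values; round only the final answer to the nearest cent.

$1,033.80

Old assessed value = $556,900 × 0.46 = $256,174
New assessed value = $459,442 × 0.46 = $211,343.32
Combined rate = 0.01171 + 0.0047 + 0.00665 = 0.02306
Old tax = $256,174 × 0.02306 = $5,907.37244
New tax = $211,343.32 × 0.02306 = $4,873.5769592
Reduction = $5,907.37244 − $4,873.5769592 = $1,033.7954808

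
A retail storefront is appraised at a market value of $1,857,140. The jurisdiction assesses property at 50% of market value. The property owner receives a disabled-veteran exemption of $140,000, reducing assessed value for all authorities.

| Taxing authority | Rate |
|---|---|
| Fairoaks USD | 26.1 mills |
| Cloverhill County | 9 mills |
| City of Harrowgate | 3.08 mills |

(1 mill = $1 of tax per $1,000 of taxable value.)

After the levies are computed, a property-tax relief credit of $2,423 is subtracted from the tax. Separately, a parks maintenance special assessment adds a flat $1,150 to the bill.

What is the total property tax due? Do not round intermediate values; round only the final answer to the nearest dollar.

Assessed value = $1,857,140 × 0.5 = $928,570
Taxable value = $928,570 − $140,000 = $788,570
Fairoaks USD: $788,570 × 0.0261 = $20,581.677
Cloverhill County: $788,570 × 0.009 = $7,097.13
City of Harrowgate: $788,570 × 0.00308 = $2,428.7956
Levies subtotal = $30,107.6026
After credit = $30,107.6026 − $2,423 = $27,684.6026
Total = $27,684.6026 + $1,150 = $28,834.6026

$28,835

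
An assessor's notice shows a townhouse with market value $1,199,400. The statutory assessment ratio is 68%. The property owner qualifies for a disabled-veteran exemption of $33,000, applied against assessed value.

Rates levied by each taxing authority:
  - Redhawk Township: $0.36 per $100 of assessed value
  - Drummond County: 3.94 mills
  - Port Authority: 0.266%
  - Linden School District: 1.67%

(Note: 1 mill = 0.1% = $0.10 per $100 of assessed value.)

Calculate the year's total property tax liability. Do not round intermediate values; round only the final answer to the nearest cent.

$21,051.72

Assessed value = $1,199,400 × 0.68 = $815,592
Taxable value = $815,592 − $33,000 = $782,592
Redhawk Township: $782,592 × 0.0036 = $2,817.3312
Drummond County: $782,592 × 0.00394 = $3,083.41248
Port Authority: $782,592 × 0.00266 = $2,081.69472
Linden School District: $782,592 × 0.0167 = $13,069.2864
Total = $21,051.7248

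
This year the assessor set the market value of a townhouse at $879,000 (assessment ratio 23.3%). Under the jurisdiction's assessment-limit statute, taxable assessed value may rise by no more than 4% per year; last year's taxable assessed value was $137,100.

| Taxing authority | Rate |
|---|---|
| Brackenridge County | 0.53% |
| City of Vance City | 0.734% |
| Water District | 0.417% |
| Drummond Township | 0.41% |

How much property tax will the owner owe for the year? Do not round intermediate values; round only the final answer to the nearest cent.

$2,981.43

Uncapped assessed value = $879,000 × 0.233 = $204,807
Cap limit = $137,100 × 1.04 = $142,584
Taxable assessed value = min($204,807, $142,584) = $142,584 (cap binds)
Brackenridge County: $142,584 × 0.0053 = $755.6952
City of Vance City: $142,584 × 0.00734 = $1,046.56656
Water District: $142,584 × 0.00417 = $594.57528
Drummond Township: $142,584 × 0.0041 = $584.5944
Total = $2,981.43144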